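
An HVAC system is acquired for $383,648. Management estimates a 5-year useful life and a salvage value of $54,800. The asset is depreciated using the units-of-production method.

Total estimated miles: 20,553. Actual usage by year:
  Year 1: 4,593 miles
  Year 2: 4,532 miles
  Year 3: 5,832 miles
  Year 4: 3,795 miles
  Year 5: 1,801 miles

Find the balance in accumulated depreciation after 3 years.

$239,312

Depreciable base = $383,648 − $54,800 = $328,848.
Rate = $328,848 / 20,553 miles = $16 per mile.
Year 1: 4,593 × $16 = $73,488. Book value $310,160.
Year 2: 4,532 × $16 = $72,512. Book value $237,648.
Year 3: 5,832 × $16 = $93,312. Book value $144,336.
Accumulated through year 3 = $383,648 − $144,336 = $239,312.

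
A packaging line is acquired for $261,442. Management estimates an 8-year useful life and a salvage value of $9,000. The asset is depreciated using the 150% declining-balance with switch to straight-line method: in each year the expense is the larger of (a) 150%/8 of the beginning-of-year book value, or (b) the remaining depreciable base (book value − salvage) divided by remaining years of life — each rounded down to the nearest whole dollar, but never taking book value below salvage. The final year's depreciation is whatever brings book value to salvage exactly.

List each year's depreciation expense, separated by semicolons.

$49,020; $39,829; $32,361; $26,293; $26,234; $26,235; $26,235; $26,235

Depreciable base = $261,442 − $9,000 = $252,442.
Year 1: DB = ⌊$261,442 × 150%/8⌋ = $49,020; SL = ⌊$252,442/8⌋ = $31,555 → take DB $49,020. Book value $212,422.
Year 2: DB = ⌊$212,422 × 150%/8⌋ = $39,829; SL = ⌊$203,422/7⌋ = $29,060 → take DB $39,829. Book value $172,593.
Year 3: DB = ⌊$172,593 × 150%/8⌋ = $32,361; SL = ⌊$163,593/6⌋ = $27,265 → take DB $32,361. Book value $140,232.
Year 4: DB = ⌊$140,232 × 150%/8⌋ = $26,293; SL = ⌊$131,232/5⌋ = $26,246 → take DB $26,293. Book value $113,939.
Year 5: DB = ⌊$113,939 × 150%/8⌋ = $21,363; SL = ⌊$104,939/4⌋ = $26,234 → take SL $26,234. Book value $87,705.
Year 6: DB = ⌊$87,705 × 150%/8⌋ = $16,444; SL = ⌊$78,705/3⌋ = $26,235 → take SL $26,235. Book value $61,470.
Year 7: DB = ⌊$61,470 × 150%/8⌋ = $11,525; SL = ⌊$52,470/2⌋ = $26,235 → take SL $26,235. Book value $35,235.
Year 8 (final): $35,235 − $9,000 = $26,235. Book value $9,000.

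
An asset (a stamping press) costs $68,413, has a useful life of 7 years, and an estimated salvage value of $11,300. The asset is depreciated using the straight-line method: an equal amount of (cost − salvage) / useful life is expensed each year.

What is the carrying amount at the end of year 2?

$52,095

Depreciable base = $68,413 − $11,300 = $57,113.
Annual expense = $57,113 / 7 = $8,159.
End of year 1: book value $60,254.
End of year 2: book value $52,095.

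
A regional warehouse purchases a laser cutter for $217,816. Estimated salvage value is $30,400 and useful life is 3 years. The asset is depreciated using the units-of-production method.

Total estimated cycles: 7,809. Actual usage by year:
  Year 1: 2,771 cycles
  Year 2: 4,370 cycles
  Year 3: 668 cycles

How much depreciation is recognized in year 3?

Depreciable base = $217,816 − $30,400 = $187,416.
Rate = $187,416 / 7,809 cycles = $24 per cycle.
Year 1: 2,771 × $24 = $66,504. Book value $151,312.
Year 2: 4,370 × $24 = $104,880. Book value $46,432.
Year 3: 668 × $24 = $16,032. Book value $30,400.

$16,032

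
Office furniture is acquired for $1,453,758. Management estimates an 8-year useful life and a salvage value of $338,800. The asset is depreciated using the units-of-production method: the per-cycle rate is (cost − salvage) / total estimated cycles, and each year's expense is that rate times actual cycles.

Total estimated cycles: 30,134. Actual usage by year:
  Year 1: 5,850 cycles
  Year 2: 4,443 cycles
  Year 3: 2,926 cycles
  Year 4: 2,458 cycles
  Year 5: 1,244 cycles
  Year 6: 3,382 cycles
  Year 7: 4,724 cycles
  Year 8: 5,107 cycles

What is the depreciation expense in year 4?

Depreciable base = $1,453,758 − $338,800 = $1,114,958.
Rate = $1,114,958 / 30,134 cycles = $37 per cycle.
Year 1: 5,850 × $37 = $216,450. Book value $1,237,308.
Year 2: 4,443 × $37 = $164,391. Book value $1,072,917.
Year 3: 2,926 × $37 = $108,262. Book value $964,655.
Year 4: 2,458 × $37 = $90,946. Book value $873,709.

$90,946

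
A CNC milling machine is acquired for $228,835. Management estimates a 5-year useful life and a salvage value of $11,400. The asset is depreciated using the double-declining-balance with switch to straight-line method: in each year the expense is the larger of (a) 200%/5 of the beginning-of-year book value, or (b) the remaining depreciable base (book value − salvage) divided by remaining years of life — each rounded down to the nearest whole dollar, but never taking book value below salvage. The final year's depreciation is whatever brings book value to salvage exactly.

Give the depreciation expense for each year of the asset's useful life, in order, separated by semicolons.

Depreciable base = $228,835 − $11,400 = $217,435.
Year 1: DB = ⌊$228,835 × 200%/5⌋ = $91,534; SL = ⌊$217,435/5⌋ = $43,487 → take DB $91,534. Book value $137,301.
Year 2: DB = ⌊$137,301 × 200%/5⌋ = $54,920; SL = ⌊$125,901/4⌋ = $31,475 → take DB $54,920. Book value $82,381.
Year 3: DB = ⌊$82,381 × 200%/5⌋ = $32,952; SL = ⌊$70,981/3⌋ = $23,660 → take DB $32,952. Book value $49,429.
Year 4: DB = ⌊$49,429 × 200%/5⌋ = $19,771; SL = ⌊$38,029/2⌋ = $19,014 → take DB $19,771. Book value $29,658.
Year 5 (final): $29,658 − $11,400 = $18,258. Book value $11,400.

$91,534; $54,920; $32,952; $19,771; $18,258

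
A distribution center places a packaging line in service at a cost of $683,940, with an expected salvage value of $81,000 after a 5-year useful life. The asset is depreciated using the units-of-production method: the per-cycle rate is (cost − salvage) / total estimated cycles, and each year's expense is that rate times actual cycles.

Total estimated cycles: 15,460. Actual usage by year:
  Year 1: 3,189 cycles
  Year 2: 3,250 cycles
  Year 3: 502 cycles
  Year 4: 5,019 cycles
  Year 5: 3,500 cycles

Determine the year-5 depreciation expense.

Depreciable base = $683,940 − $81,000 = $602,940.
Rate = $602,940 / 15,460 cycles = $39 per cycle.
Year 1: 3,189 × $39 = $124,371. Book value $559,569.
Year 2: 3,250 × $39 = $126,750. Book value $432,819.
Year 3: 502 × $39 = $19,578. Book value $413,241.
Year 4: 5,019 × $39 = $195,741. Book value $217,500.
Year 5: 3,500 × $39 = $136,500. Book value $81,000.

$136,500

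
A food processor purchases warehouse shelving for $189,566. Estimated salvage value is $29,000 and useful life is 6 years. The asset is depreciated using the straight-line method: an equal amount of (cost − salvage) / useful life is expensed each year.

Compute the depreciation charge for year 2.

$26,761

Depreciable base = $189,566 − $29,000 = $160,566.
Annual expense = $160,566 / 6 = $26,761.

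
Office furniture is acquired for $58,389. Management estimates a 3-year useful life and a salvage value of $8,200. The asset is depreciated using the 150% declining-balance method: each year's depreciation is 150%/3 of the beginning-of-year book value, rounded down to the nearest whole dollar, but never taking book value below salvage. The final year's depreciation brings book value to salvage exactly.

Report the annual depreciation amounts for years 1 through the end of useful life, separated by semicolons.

$29,194; $14,597; $6,398

Depreciable base = $58,389 − $8,200 = $50,189.
Year 1: ⌊$58,389 × 150%/3⌋ = $29,194. Book value $29,195.
Year 2: ⌊$29,195 × 150%/3⌋ = $14,597. Book value $14,598.
Year 3 (final): $14,598 − $8,200 = $6,398. Book value $8,200.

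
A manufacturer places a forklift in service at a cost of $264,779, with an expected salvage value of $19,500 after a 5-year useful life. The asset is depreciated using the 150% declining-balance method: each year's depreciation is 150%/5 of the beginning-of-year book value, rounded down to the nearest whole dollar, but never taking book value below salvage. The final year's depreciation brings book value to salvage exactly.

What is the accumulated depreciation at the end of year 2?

Depreciable base = $264,779 − $19,500 = $245,279.
Year 1: ⌊$264,779 × 150%/5⌋ = $79,433. Book value $185,346.
Year 2: ⌊$185,346 × 150%/5⌋ = $55,603. Book value $129,743.
Accumulated through year 2 = $264,779 − $129,743 = $135,036.

$135,036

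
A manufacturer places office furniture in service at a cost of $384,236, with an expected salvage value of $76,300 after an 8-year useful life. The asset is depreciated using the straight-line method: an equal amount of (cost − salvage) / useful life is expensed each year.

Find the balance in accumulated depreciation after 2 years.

$76,984

Depreciable base = $384,236 − $76,300 = $307,936.
Annual expense = $307,936 / 8 = $38,492.
End of year 1: book value $345,744.
End of year 2: book value $307,252.
Accumulated through year 2 = $384,236 − $307,252 = $76,984.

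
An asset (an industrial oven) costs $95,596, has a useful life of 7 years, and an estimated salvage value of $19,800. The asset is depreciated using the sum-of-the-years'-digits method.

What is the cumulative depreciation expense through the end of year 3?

$48,726

Depreciable base = $95,596 − $19,800 = $75,796.
Sum of the years' digits = 7+6+5+4+3+2+1 = 28.
Year 1: $75,796 × 7/28 = $18,949. Book value $76,647.
Year 2: $75,796 × 6/28 = $16,242. Book value $60,405.
Year 3: $75,796 × 5/28 = $13,535. Book value $46,870.
Accumulated through year 3 = $95,596 − $46,870 = $48,726.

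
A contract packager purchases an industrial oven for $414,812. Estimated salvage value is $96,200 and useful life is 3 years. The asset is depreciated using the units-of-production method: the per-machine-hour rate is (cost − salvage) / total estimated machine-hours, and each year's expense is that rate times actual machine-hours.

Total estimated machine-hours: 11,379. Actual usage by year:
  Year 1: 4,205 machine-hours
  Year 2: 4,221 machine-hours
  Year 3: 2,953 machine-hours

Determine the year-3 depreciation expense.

Depreciable base = $414,812 − $96,200 = $318,612.
Rate = $318,612 / 11,379 machine-hours = $28 per machine-hour.
Year 1: 4,205 × $28 = $117,740. Book value $297,072.
Year 2: 4,221 × $28 = $118,188. Book value $178,884.
Year 3: 2,953 × $28 = $82,684. Book value $96,200.

$82,684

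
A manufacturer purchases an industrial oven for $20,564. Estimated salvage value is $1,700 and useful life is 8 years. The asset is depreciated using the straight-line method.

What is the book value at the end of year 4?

$11,132

Depreciable base = $20,564 − $1,700 = $18,864.
Annual expense = $18,864 / 8 = $2,358.
End of year 1: book value $18,206.
End of year 2: book value $15,848.
End of year 3: book value $13,490.
End of year 4: book value $11,132.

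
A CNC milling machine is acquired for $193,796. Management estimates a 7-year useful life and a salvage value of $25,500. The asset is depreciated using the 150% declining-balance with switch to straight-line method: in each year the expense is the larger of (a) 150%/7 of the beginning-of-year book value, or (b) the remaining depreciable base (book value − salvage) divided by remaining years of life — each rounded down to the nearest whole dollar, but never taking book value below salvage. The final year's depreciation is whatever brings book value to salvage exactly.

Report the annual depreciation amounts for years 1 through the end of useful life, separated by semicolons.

$41,527; $32,629; $25,637; $20,143; $16,120; $16,120; $16,120

Depreciable base = $193,796 − $25,500 = $168,296.
Year 1: DB = ⌊$193,796 × 150%/7⌋ = $41,527; SL = ⌊$168,296/7⌋ = $24,042 → take DB $41,527. Book value $152,269.
Year 2: DB = ⌊$152,269 × 150%/7⌋ = $32,629; SL = ⌊$126,769/6⌋ = $21,128 → take DB $32,629. Book value $119,640.
Year 3: DB = ⌊$119,640 × 150%/7⌋ = $25,637; SL = ⌊$94,140/5⌋ = $18,828 → take DB $25,637. Book value $94,003.
Year 4: DB = ⌊$94,003 × 150%/7⌋ = $20,143; SL = ⌊$68,503/4⌋ = $17,125 → take DB $20,143. Book value $73,860.
Year 5: DB = ⌊$73,860 × 150%/7⌋ = $15,827; SL = ⌊$48,360/3⌋ = $16,120 → take SL $16,120. Book value $57,740.
Year 6: DB = ⌊$57,740 × 150%/7⌋ = $12,372; SL = ⌊$32,240/2⌋ = $16,120 → take SL $16,120. Book value $41,620.
Year 7 (final): $41,620 − $25,500 = $16,120. Book value $25,500.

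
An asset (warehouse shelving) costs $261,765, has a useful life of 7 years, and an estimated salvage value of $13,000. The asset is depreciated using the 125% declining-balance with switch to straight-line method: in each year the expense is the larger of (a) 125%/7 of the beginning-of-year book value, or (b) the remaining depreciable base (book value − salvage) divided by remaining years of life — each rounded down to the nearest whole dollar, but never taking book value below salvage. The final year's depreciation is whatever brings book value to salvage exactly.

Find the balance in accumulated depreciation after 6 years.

Depreciable base = $261,765 − $13,000 = $248,765.
Year 1: DB = ⌊$261,765 × 125%/7⌋ = $46,743; SL = ⌊$248,765/7⌋ = $35,537 → take DB $46,743. Book value $215,022.
Year 2: DB = ⌊$215,022 × 125%/7⌋ = $38,396; SL = ⌊$202,022/6⌋ = $33,670 → take DB $38,396. Book value $176,626.
Year 3: DB = ⌊$176,626 × 125%/7⌋ = $31,540; SL = ⌊$163,626/5⌋ = $32,725 → take SL $32,725. Book value $143,901.
Year 4: DB = ⌊$143,901 × 125%/7⌋ = $25,696; SL = ⌊$130,901/4⌋ = $32,725 → take SL $32,725. Book value $111,176.
Year 5: DB = ⌊$111,176 × 125%/7⌋ = $19,852; SL = ⌊$98,176/3⌋ = $32,725 → take SL $32,725. Book value $78,451.
Year 6: DB = ⌊$78,451 × 125%/7⌋ = $14,009; SL = ⌊$65,451/2⌋ = $32,725 → take SL $32,725. Book value $45,726.
Accumulated through year 6 = $261,765 − $45,726 = $216,039.

$216,039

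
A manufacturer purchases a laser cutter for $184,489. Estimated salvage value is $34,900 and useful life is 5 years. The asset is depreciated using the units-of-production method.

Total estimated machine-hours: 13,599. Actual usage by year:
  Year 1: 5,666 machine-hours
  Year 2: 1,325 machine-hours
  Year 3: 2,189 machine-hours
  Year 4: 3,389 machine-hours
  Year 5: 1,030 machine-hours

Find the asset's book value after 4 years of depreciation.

$46,230

Depreciable base = $184,489 − $34,900 = $149,589.
Rate = $149,589 / 13,599 machine-hours = $11 per machine-hour.
Year 1: 5,666 × $11 = $62,326. Book value $122,163.
Year 2: 1,325 × $11 = $14,575. Book value $107,588.
Year 3: 2,189 × $11 = $24,079. Book value $83,509.
Year 4: 3,389 × $11 = $37,279. Book value $46,230.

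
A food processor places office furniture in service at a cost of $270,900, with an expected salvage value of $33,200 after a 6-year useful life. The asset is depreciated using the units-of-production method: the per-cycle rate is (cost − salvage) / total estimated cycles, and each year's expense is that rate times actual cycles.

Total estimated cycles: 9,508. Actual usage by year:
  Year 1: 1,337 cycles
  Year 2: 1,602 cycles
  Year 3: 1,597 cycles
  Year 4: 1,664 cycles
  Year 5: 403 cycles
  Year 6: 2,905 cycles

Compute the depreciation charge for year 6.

Depreciable base = $270,900 − $33,200 = $237,700.
Rate = $237,700 / 9,508 cycles = $25 per cycle.
Year 1: 1,337 × $25 = $33,425. Book value $237,475.
Year 2: 1,602 × $25 = $40,050. Book value $197,425.
Year 3: 1,597 × $25 = $39,925. Book value $157,500.
Year 4: 1,664 × $25 = $41,600. Book value $115,900.
Year 5: 403 × $25 = $10,075. Book value $105,825.
Year 6: 2,905 × $25 = $72,625. Book value $33,200.

$72,625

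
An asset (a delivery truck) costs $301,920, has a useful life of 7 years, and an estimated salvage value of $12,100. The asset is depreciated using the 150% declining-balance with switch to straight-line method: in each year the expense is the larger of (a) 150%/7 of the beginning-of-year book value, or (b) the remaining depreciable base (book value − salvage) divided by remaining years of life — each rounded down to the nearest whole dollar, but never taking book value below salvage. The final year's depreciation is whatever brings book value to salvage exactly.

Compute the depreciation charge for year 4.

Depreciable base = $301,920 − $12,100 = $289,820.
Year 1: DB = ⌊$301,920 × 150%/7⌋ = $64,697; SL = ⌊$289,820/7⌋ = $41,402 → take DB $64,697. Book value $237,223.
Year 2: DB = ⌊$237,223 × 150%/7⌋ = $50,833; SL = ⌊$225,123/6⌋ = $37,520 → take DB $50,833. Book value $186,390.
Year 3: DB = ⌊$186,390 × 150%/7⌋ = $39,940; SL = ⌊$174,290/5⌋ = $34,858 → take DB $39,940. Book value $146,450.
Year 4: DB = ⌊$146,450 × 150%/7⌋ = $31,382; SL = ⌊$134,350/4⌋ = $33,587 → take SL $33,587. Book value $112,863.

$33,587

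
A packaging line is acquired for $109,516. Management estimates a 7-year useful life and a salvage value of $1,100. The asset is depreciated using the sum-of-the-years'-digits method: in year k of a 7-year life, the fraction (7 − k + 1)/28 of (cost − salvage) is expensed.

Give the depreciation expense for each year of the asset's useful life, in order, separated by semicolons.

$27,104; $23,232; $19,360; $15,488; $11,616; $7,744; $3,872

Depreciable base = $109,516 − $1,100 = $108,416.
Sum of the years' digits = 7+6+5+4+3+2+1 = 28.
Year 1: $108,416 × 7/28 = $27,104. Book value $82,412.
Year 2: $108,416 × 6/28 = $23,232. Book value $59,180.
Year 3: $108,416 × 5/28 = $19,360. Book value $39,820.
Year 4: $108,416 × 4/28 = $15,488. Book value $24,332.
Year 5: $108,416 × 3/28 = $11,616. Book value $12,716.
Year 6: $108,416 × 2/28 = $7,744. Book value $4,972.
Year 7: $108,416 × 1/28 = $3,872. Book value $1,100.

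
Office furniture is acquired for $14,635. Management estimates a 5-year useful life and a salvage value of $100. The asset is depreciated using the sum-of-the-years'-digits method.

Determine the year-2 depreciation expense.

Depreciable base = $14,635 − $100 = $14,535.
Sum of the years' digits = 5+4+3+2+1 = 15.
Year 1: $14,535 × 5/15 = $4,845. Book value $9,790.
Year 2: $14,535 × 4/15 = $3,876. Book value $5,914.

$3,876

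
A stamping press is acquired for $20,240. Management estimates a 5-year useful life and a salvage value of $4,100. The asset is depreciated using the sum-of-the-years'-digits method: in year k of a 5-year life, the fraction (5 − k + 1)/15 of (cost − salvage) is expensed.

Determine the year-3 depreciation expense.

Depreciable base = $20,240 − $4,100 = $16,140.
Sum of the years' digits = 5+4+3+2+1 = 15.
Year 1: $16,140 × 5/15 = $5,380. Book value $14,860.
Year 2: $16,140 × 4/15 = $4,304. Book value $10,556.
Year 3: $16,140 × 3/15 = $3,228. Book value $7,328.

$3,228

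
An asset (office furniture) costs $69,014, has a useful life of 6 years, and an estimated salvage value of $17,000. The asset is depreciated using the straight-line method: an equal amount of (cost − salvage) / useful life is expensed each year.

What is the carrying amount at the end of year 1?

Depreciable base = $69,014 − $17,000 = $52,014.
Annual expense = $52,014 / 6 = $8,669.
End of year 1: book value $60,345.

$60,345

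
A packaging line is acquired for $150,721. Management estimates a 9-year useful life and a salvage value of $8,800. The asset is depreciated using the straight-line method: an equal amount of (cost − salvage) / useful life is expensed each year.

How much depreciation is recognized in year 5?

$15,769

Depreciable base = $150,721 − $8,800 = $141,921.
Annual expense = $141,921 / 9 = $15,769.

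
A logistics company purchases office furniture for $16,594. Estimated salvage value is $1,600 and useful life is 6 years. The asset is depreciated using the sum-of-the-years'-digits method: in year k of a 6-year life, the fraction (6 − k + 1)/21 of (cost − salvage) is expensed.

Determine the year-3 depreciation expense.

$2,856

Depreciable base = $16,594 − $1,600 = $14,994.
Sum of the years' digits = 6+5+4+3+2+1 = 21.
Year 1: $14,994 × 6/21 = $4,284. Book value $12,310.
Year 2: $14,994 × 5/21 = $3,570. Book value $8,740.
Year 3: $14,994 × 4/21 = $2,856. Book value $5,884.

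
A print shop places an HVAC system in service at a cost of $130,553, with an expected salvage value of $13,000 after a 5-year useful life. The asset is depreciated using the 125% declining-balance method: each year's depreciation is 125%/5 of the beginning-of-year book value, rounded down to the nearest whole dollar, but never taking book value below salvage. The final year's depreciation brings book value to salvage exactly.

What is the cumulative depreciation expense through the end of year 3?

$75,475

Depreciable base = $130,553 − $13,000 = $117,553.
Year 1: ⌊$130,553 × 125%/5⌋ = $32,638. Book value $97,915.
Year 2: ⌊$97,915 × 125%/5⌋ = $24,478. Book value $73,437.
Year 3: ⌊$73,437 × 125%/5⌋ = $18,359. Book value $55,078.
Accumulated through year 3 = $130,553 − $55,078 = $75,475.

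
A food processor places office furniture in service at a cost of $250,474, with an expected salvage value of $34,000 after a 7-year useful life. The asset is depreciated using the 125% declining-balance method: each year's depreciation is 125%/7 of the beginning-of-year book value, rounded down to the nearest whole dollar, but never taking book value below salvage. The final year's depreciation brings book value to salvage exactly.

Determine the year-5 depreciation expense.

Depreciable base = $250,474 − $34,000 = $216,474.
Year 1: ⌊$250,474 × 125%/7⌋ = $44,727. Book value $205,747.
Year 2: ⌊$205,747 × 125%/7⌋ = $36,740. Book value $169,007.
Year 3: ⌊$169,007 × 125%/7⌋ = $30,179. Book value $138,828.
Year 4: ⌊$138,828 × 125%/7⌋ = $24,790. Book value $114,038.
Year 5: ⌊$114,038 × 125%/7⌋ = $20,363. Book value $93,675.

$20,363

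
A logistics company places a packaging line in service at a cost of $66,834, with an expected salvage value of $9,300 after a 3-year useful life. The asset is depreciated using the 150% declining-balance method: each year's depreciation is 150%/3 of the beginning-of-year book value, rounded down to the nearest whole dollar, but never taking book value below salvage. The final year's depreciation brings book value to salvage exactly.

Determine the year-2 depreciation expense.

$16,708

Depreciable base = $66,834 − $9,300 = $57,534.
Year 1: ⌊$66,834 × 150%/3⌋ = $33,417. Book value $33,417.
Year 2: ⌊$33,417 × 150%/3⌋ = $16,708. Book value $16,709.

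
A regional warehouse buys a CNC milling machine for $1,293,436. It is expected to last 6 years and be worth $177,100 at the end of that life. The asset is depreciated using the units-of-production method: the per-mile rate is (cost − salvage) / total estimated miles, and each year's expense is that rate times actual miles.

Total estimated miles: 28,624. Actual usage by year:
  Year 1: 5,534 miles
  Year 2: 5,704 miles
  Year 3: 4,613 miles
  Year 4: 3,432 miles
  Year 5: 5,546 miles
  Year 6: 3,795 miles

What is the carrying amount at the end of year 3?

Depreciable base = $1,293,436 − $177,100 = $1,116,336.
Rate = $1,116,336 / 28,624 miles = $39 per mile.
Year 1: 5,534 × $39 = $215,826. Book value $1,077,610.
Year 2: 5,704 × $39 = $222,456. Book value $855,154.
Year 3: 4,613 × $39 = $179,907. Book value $675,247.

$675,247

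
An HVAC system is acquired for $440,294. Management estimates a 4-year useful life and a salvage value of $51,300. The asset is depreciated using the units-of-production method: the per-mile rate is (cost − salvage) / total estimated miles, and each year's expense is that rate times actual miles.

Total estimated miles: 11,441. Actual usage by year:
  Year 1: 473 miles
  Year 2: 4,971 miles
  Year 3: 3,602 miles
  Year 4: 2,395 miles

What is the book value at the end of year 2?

$255,198

Depreciable base = $440,294 − $51,300 = $388,994.
Rate = $388,994 / 11,441 miles = $34 per mile.
Year 1: 473 × $34 = $16,082. Book value $424,212.
Year 2: 4,971 × $34 = $169,014. Book value $255,198.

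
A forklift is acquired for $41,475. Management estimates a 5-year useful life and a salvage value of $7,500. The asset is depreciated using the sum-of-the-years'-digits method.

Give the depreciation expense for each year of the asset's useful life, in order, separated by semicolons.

Depreciable base = $41,475 − $7,500 = $33,975.
Sum of the years' digits = 5+4+3+2+1 = 15.
Year 1: $33,975 × 5/15 = $11,325. Book value $30,150.
Year 2: $33,975 × 4/15 = $9,060. Book value $21,090.
Year 3: $33,975 × 3/15 = $6,795. Book value $14,295.
Year 4: $33,975 × 2/15 = $4,530. Book value $9,765.
Year 5: $33,975 × 1/15 = $2,265. Book value $7,500.

$11,325; $9,060; $6,795; $4,530; $2,265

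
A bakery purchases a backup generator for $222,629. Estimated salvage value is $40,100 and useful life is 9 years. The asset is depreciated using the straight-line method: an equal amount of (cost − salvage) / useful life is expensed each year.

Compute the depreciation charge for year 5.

Depreciable base = $222,629 − $40,100 = $182,529.
Annual expense = $182,529 / 9 = $20,281.

$20,281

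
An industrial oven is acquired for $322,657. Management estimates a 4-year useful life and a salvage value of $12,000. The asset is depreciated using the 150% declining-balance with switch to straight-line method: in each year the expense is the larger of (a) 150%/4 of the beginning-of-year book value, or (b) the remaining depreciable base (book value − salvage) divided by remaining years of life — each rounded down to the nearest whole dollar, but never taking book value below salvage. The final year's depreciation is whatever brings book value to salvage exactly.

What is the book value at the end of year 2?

Depreciable base = $322,657 − $12,000 = $310,657.
Year 1: DB = ⌊$322,657 × 150%/4⌋ = $120,996; SL = ⌊$310,657/4⌋ = $77,664 → take DB $120,996. Book value $201,661.
Year 2: DB = ⌊$201,661 × 150%/4⌋ = $75,622; SL = ⌊$189,661/3⌋ = $63,220 → take DB $75,622. Book value $126,039.

$126,039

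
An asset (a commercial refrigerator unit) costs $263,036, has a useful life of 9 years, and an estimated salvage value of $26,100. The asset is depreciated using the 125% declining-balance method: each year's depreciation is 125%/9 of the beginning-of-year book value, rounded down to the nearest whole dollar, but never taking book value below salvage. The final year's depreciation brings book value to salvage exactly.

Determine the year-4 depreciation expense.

Depreciable base = $263,036 − $26,100 = $236,936.
Year 1: ⌊$263,036 × 125%/9⌋ = $36,532. Book value $226,504.
Year 2: ⌊$226,504 × 125%/9⌋ = $31,458. Book value $195,046.
Year 3: ⌊$195,046 × 125%/9⌋ = $27,089. Book value $167,957.
Year 4: ⌊$167,957 × 125%/9⌋ = $23,327. Book value $144,630.

$23,327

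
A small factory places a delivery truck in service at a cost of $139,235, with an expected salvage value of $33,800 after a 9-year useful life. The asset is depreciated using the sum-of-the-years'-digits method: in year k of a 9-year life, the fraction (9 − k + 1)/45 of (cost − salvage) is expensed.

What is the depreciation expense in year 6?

Depreciable base = $139,235 − $33,800 = $105,435.
Sum of the years' digits = 9+8+7+6+5+4+3+2+1 = 45.
Year 1: $105,435 × 9/45 = $21,087. Book value $118,148.
Year 2: $105,435 × 8/45 = $18,744. Book value $99,404.
Year 3: $105,435 × 7/45 = $16,401. Book value $83,003.
Year 4: $105,435 × 6/45 = $14,058. Book value $68,945.
Year 5: $105,435 × 5/45 = $11,715. Book value $57,230.
Year 6: $105,435 × 4/45 = $9,372. Book value $47,858.

$9,372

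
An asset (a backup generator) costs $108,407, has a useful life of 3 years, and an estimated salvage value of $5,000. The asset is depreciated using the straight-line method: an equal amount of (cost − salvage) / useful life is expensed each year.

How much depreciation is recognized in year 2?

Depreciable base = $108,407 − $5,000 = $103,407.
Annual expense = $103,407 / 3 = $34,469.

$34,469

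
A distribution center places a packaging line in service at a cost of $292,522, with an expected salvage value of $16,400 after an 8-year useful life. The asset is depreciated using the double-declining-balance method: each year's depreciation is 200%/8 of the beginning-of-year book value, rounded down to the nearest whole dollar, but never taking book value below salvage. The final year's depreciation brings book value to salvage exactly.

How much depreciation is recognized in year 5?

Depreciable base = $292,522 − $16,400 = $276,122.
Year 1: ⌊$292,522 × 200%/8⌋ = $73,130. Book value $219,392.
Year 2: ⌊$219,392 × 200%/8⌋ = $54,848. Book value $164,544.
Year 3: ⌊$164,544 × 200%/8⌋ = $41,136. Book value $123,408.
Year 4: ⌊$123,408 × 200%/8⌋ = $30,852. Book value $92,556.
Year 5: ⌊$92,556 × 200%/8⌋ = $23,139. Book value $69,417.

$23,139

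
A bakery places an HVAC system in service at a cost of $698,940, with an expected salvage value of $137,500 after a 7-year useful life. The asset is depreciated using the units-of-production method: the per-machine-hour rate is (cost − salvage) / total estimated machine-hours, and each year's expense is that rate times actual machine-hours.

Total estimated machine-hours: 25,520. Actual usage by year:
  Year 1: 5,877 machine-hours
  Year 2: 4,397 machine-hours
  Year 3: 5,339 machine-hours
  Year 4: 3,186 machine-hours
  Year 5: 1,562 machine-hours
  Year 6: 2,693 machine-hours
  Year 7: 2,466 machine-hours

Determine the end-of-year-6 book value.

Depreciable base = $698,940 − $137,500 = $561,440.
Rate = $561,440 / 25,520 machine-hours = $22 per machine-hour.
Year 1: 5,877 × $22 = $129,294. Book value $569,646.
Year 2: 4,397 × $22 = $96,734. Book value $472,912.
Year 3: 5,339 × $22 = $117,458. Book value $355,454.
Year 4: 3,186 × $22 = $70,092. Book value $285,362.
Year 5: 1,562 × $22 = $34,364. Book value $250,998.
Year 6: 2,693 × $22 = $59,246. Book value $191,752.

$191,752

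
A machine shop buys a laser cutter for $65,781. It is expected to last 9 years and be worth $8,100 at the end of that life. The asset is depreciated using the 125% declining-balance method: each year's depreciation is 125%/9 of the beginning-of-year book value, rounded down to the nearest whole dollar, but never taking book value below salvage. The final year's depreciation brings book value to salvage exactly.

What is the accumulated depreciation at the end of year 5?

Depreciable base = $65,781 − $8,100 = $57,681.
Year 1: ⌊$65,781 × 125%/9⌋ = $9,136. Book value $56,645.
Year 2: ⌊$56,645 × 125%/9⌋ = $7,867. Book value $48,778.
Year 3: ⌊$48,778 × 125%/9⌋ = $6,774. Book value $42,004.
Year 4: ⌊$42,004 × 125%/9⌋ = $5,833. Book value $36,171.
Year 5: ⌊$36,171 × 125%/9⌋ = $5,023. Book value $31,148.
Accumulated through year 5 = $65,781 − $31,148 = $34,633.

$34,633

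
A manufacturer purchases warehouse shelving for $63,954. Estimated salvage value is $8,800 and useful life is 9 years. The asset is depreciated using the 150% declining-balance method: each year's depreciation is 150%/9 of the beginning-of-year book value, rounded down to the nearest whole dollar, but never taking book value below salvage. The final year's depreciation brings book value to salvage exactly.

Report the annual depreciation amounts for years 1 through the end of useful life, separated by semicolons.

Depreciable base = $63,954 − $8,800 = $55,154.
Year 1: ⌊$63,954 × 150%/9⌋ = $10,659. Book value $53,295.
Year 2: ⌊$53,295 × 150%/9⌋ = $8,882. Book value $44,413.
Year 3: ⌊$44,413 × 150%/9⌋ = $7,402. Book value $37,011.
Year 4: ⌊$37,011 × 150%/9⌋ = $6,168. Book value $30,843.
Year 5: ⌊$30,843 × 150%/9⌋ = $5,140. Book value $25,703.
Year 6: ⌊$25,703 × 150%/9⌋ = $4,283. Book value $21,420.
Year 7: ⌊$21,420 × 150%/9⌋ = $3,570. Book value $17,850.
Year 8: ⌊$17,850 × 150%/9⌋ = $2,975. Book value $14,875.
Year 9 (final): $14,875 − $8,800 = $6,075. Book value $8,800.

$10,659; $8,882; $7,402; $6,168; $5,140; $4,283; $3,570; $2,975; $6,075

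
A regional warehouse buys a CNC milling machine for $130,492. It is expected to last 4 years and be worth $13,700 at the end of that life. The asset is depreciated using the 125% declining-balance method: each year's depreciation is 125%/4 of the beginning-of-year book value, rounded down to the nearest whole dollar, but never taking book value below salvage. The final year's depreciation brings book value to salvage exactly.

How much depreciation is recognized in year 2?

$28,035

Depreciable base = $130,492 − $13,700 = $116,792.
Year 1: ⌊$130,492 × 125%/4⌋ = $40,778. Book value $89,714.
Year 2: ⌊$89,714 × 125%/4⌋ = $28,035. Book value $61,679.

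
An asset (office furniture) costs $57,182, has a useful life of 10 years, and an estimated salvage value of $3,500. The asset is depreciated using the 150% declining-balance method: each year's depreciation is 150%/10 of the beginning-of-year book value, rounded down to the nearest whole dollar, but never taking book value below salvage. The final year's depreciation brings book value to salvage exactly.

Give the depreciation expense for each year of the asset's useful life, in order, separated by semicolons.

$8,577; $7,290; $6,197; $5,267; $4,477; $3,806; $3,235; $2,749; $2,337; $9,747

Depreciable base = $57,182 − $3,500 = $53,682.
Year 1: ⌊$57,182 × 150%/10⌋ = $8,577. Book value $48,605.
Year 2: ⌊$48,605 × 150%/10⌋ = $7,290. Book value $41,315.
Year 3: ⌊$41,315 × 150%/10⌋ = $6,197. Book value $35,118.
Year 4: ⌊$35,118 × 150%/10⌋ = $5,267. Book value $29,851.
Year 5: ⌊$29,851 × 150%/10⌋ = $4,477. Book value $25,374.
Year 6: ⌊$25,374 × 150%/10⌋ = $3,806. Book value $21,568.
Year 7: ⌊$21,568 × 150%/10⌋ = $3,235. Book value $18,333.
Year 8: ⌊$18,333 × 150%/10⌋ = $2,749. Book value $15,584.
Year 9: ⌊$15,584 × 150%/10⌋ = $2,337. Book value $13,247.
Year 10 (final): $13,247 − $3,500 = $9,747. Book value $3,500.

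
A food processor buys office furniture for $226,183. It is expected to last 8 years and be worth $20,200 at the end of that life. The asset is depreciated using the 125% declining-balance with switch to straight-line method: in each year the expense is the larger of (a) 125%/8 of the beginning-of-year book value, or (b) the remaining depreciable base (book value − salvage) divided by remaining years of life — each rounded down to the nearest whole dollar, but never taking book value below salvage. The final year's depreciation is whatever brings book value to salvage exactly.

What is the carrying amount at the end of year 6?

Depreciable base = $226,183 − $20,200 = $205,983.
Year 1: DB = ⌊$226,183 × 125%/8⌋ = $35,341; SL = ⌊$205,983/8⌋ = $25,747 → take DB $35,341. Book value $190,842.
Year 2: DB = ⌊$190,842 × 125%/8⌋ = $29,819; SL = ⌊$170,642/7⌋ = $24,377 → take DB $29,819. Book value $161,023.
Year 3: DB = ⌊$161,023 × 125%/8⌋ = $25,159; SL = ⌊$140,823/6⌋ = $23,470 → take DB $25,159. Book value $135,864.
Year 4: DB = ⌊$135,864 × 125%/8⌋ = $21,228; SL = ⌊$115,664/5⌋ = $23,132 → take SL $23,132. Book value $112,732.
Year 5: DB = ⌊$112,732 × 125%/8⌋ = $17,614; SL = ⌊$92,532/4⌋ = $23,133 → take SL $23,133. Book value $89,599.
Year 6: DB = ⌊$89,599 × 125%/8⌋ = $13,999; SL = ⌊$69,399/3⌋ = $23,133 → take SL $23,133. Book value $66,466.

$66,466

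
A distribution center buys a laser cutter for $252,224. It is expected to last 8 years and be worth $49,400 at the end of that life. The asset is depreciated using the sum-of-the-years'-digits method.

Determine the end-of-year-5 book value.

Depreciable base = $252,224 − $49,400 = $202,824.
Sum of the years' digits = 8+7+6+5+4+3+2+1 = 36.
Year 1: $202,824 × 8/36 = $45,072. Book value $207,152.
Year 2: $202,824 × 7/36 = $39,438. Book value $167,714.
Year 3: $202,824 × 6/36 = $33,804. Book value $133,910.
Year 4: $202,824 × 5/36 = $28,170. Book value $105,740.
Year 5: $202,824 × 4/36 = $22,536. Book value $83,204.

$83,204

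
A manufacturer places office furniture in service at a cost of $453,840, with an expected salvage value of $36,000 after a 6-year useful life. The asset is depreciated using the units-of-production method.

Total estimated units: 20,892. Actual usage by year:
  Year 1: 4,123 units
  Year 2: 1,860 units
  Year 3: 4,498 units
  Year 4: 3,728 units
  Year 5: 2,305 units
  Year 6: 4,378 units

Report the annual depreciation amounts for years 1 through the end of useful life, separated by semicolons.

$82,460; $37,200; $89,960; $74,560; $46,100; $87,560

Depreciable base = $453,840 − $36,000 = $417,840.
Rate = $417,840 / 20,892 units = $20 per unit.
Year 1: 4,123 × $20 = $82,460. Book value $371,380.
Year 2: 1,860 × $20 = $37,200. Book value $334,180.
Year 3: 4,498 × $20 = $89,960. Book value $244,220.
Year 4: 3,728 × $20 = $74,560. Book value $169,660.
Year 5: 2,305 × $20 = $46,100. Book value $123,560.
Year 6: 4,378 × $20 = $87,560. Book value $36,000.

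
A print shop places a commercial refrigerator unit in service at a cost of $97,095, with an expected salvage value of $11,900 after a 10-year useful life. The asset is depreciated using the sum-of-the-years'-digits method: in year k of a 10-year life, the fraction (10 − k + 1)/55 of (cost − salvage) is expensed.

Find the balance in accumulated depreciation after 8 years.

$80,548

Depreciable base = $97,095 − $11,900 = $85,195.
Sum of the years' digits = 10+9+8+7+6+5+4+3+2+1 = 55.
Year 1: $85,195 × 10/55 = $15,490. Book value $81,605.
Year 2: $85,195 × 9/55 = $13,941. Book value $67,664.
Year 3: $85,195 × 8/55 = $12,392. Book value $55,272.
Year 4: $85,195 × 7/55 = $10,843. Book value $44,429.
Year 5: $85,195 × 6/55 = $9,294. Book value $35,135.
Year 6: $85,195 × 5/55 = $7,745. Book value $27,390.
Year 7: $85,195 × 4/55 = $6,196. Book value $21,194.
Year 8: $85,195 × 3/55 = $4,647. Book value $16,547.
Accumulated through year 8 = $97,095 − $16,547 = $80,548.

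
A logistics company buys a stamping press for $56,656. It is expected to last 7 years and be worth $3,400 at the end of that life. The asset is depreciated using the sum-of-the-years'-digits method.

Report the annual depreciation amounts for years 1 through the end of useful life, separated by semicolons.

$13,314; $11,412; $9,510; $7,608; $5,706; $3,804; $1,902

Depreciable base = $56,656 − $3,400 = $53,256.
Sum of the years' digits = 7+6+5+4+3+2+1 = 28.
Year 1: $53,256 × 7/28 = $13,314. Book value $43,342.
Year 2: $53,256 × 6/28 = $11,412. Book value $31,930.
Year 3: $53,256 × 5/28 = $9,510. Book value $22,420.
Year 4: $53,256 × 4/28 = $7,608. Book value $14,812.
Year 5: $53,256 × 3/28 = $5,706. Book value $9,106.
Year 6: $53,256 × 2/28 = $3,804. Book value $5,302.
Year 7: $53,256 × 1/28 = $1,902. Book value $3,400.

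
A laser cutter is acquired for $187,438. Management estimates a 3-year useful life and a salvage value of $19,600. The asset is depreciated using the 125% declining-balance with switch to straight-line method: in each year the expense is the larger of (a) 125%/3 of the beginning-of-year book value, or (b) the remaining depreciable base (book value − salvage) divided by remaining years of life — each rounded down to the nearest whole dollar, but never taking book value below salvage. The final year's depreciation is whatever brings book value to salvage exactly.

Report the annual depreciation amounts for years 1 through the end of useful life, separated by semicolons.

Depreciable base = $187,438 − $19,600 = $167,838.
Year 1: DB = ⌊$187,438 × 125%/3⌋ = $78,099; SL = ⌊$167,838/3⌋ = $55,946 → take DB $78,099. Book value $109,339.
Year 2: DB = ⌊$109,339 × 125%/3⌋ = $45,557; SL = ⌊$89,739/2⌋ = $44,869 → take DB $45,557. Book value $63,782.
Year 3 (final): $63,782 − $19,600 = $44,182. Book value $19,600.

$78,099; $45,557; $44,182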